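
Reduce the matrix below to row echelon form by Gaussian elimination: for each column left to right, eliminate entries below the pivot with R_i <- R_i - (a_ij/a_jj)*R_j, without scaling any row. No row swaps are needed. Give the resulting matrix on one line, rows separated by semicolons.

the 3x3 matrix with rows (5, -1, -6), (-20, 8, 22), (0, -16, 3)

Forward elimination:
R2 <- R2 - (-4)*R1:  [  0   4  -2 ]
R3 <- R3 - (-4)*R2:  [  0   0  -5 ]
Row echelon form:
[ 5  -1  -6 ]
[ 0   4  -2 ]
[ 0   0  -5 ]

REF = [5 -1 -6; 0 4 -2; 0 0 -5]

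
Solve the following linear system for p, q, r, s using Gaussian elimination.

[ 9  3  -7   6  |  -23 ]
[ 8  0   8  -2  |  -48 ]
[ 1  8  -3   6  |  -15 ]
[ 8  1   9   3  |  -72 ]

Forward elimination on [A|b]:
R2 <- R2 - (8/9)*R1:  [      0    -8/3   128/9   -22/3  -248/9 ]
R3 <- R3 - (1/9)*R1:  [      0    23/3   -20/9    16/3  -112/9 ]
R4 <- R4 - (8/9)*R1:  [      0    -5/3   137/9    -7/3  -464/9 ]
R3 <- R3 - (-23/8)*R2:  [      0       0   116/3   -63/4  -275/3 ]
R4 <- R4 - (5/8)*R2:  [      0       0    19/3     9/4  -103/3 ]
R4 <- R4 - (19/116)*R3:  [         0          0          0   2241/464  -2241/116 ]
Row echelon form:
[ 9     3     -7         6  |        -23 ]
[ 0  -8/3  128/9     -22/3  |     -248/9 ]
[ 0     0  116/3     -63/4  |     -275/3 ]
[ 0     0      0  2241/464  |  -2241/116 ]
Back-substitution:
s = (-2241/116) / (2241/464) = -4
r = (-275/3 - (-63/4)*(-4)) / (116/3) = -4
q = (-248/9 - (128/9)*(-4) - (-22/3)*(-4)) / (-8/3) = 0
p = (-23 - (3)*(0) - (-7)*(-4) - (6)*(-4)) / 9 = -3

(-3, 0, -4, -4)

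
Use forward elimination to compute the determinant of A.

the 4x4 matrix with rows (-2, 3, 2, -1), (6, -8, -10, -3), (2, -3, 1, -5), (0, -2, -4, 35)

det(A) = 6

Forward elimination:
R2 <- R2 - (-3)*R1:  [  0   1  -4  -6 ]
R3 <- R3 - (-1)*R1:  [  0   0   3  -6 ]
R4 <- R4 - (-2)*R2:  [   0    0  -12   23 ]
R4 <- R4 - (-4)*R3:  [  0   0   0  -1 ]
Upper-triangular form:
[ -2  3   2  -1 ]
[  0  1  -4  -6 ]
[  0  0   3  -6 ]
[  0  0   0  -1 ]
det(A) = (-1)^0 * (-2) * (1) * (3) * (-1) = 6  (0 row swaps -> sign +1)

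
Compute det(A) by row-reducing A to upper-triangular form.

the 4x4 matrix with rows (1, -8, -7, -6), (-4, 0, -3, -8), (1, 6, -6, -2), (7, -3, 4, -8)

det(A) = -8168

Forward elimination:
R2 <- R2 - (-4)*R1:  [   0  -32  -31  -32 ]
R3 <- R3 - (1)*R1:  [  0  14   1   4 ]
R4 <- R4 - (7)*R1:  [  0  53  53  34 ]
R3 <- R3 - (-7/16)*R2:  [       0        0  -201/16      -10 ]
R4 <- R4 - (-53/32)*R2:  [     0      0  53/32    -19 ]
R4 <- R4 - (-53/402)*R3:  [         0          0          0  -4084/201 ]
Upper-triangular form:
[ 1   -8       -7         -6 ]
[ 0  -32      -31        -32 ]
[ 0    0  -201/16        -10 ]
[ 0    0        0  -4084/201 ]
det(A) = (-1)^0 * (1) * (-32) * (-201/16) * (-4084/201) = -8168  (0 row swaps -> sign +1)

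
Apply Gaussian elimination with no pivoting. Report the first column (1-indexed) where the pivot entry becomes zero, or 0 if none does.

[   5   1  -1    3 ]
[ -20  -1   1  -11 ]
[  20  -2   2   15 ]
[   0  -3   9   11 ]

Naive forward elimination:
R2 <- R2 - (-4)*R1:  [  0   3  -3   1 ]
R3 <- R3 - (4)*R1:  [  0  -6   6   3 ]
R3 <- R3 - (-2)*R2:  [ 0  0  0  5 ]
R4 <- R4 - (-1)*R2:  [  0   0   6  12 ]
Matrix at this point:
[ 5  1  -1   3 ]
[ 0  3  -3   1 ]
[ 0  0   0   5 ]
[ 0  0   6  12 ]
Pivot entry (3,3) is zero but row 4 has 6 in column 3 -> naive elimination stops; a row interchange (e.g. R3 <-> R4) would be required here.

first zero-pivot column = 3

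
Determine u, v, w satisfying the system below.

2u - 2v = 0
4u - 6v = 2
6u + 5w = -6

Forward elimination on [A|b]:
R2 <- R2 - (2)*R1:  [  0  -2   0   2 ]
R3 <- R3 - (3)*R1:  [  0   6   5  -6 ]
R3 <- R3 - (-3)*R2:  [ 0  0  5  0 ]
Row echelon form:
[ 2  -2  0  |  0 ]
[ 0  -2  0  |  2 ]
[ 0   0  5  |  0 ]
Back-substitution:
w = (0) / 5 = 0
v = (2) / -2 = -1
u = (0 - (-2)*(-1)) / 2 = -1

(-1, -1, 0)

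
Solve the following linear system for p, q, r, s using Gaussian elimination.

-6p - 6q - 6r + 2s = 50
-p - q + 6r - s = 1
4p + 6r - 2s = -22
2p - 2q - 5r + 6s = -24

Forward elimination on [A|b]:
R2 <- R2 - (1/6)*R1:  [     0      0      7   -4/3  -22/3 ]
R3 <- R3 - (-2/3)*R1:  [    0    -4     2  -2/3  34/3 ]
R4 <- R4 - (-1/3)*R1:  [     0     -4     -7   20/3  -22/3 ]
R2 <-> R3   (pivot in column 2 was zero)
[ -6  -6  -6     2     50 ]
[  0  -4   2  -2/3   34/3 ]
[  0   0   7  -4/3  -22/3 ]
[  0  -4  -7  20/3  -22/3 ]
R4 <- R4 - (1)*R2:  [     0      0     -9   22/3  -56/3 ]
R4 <- R4 - (-9/7)*R3:  [       0        0        0   118/21  -590/21 ]
Row echelon form:
[ -6  -6  -6       2  |       50 ]
[  0  -4   2    -2/3  |     34/3 ]
[  0   0   7    -4/3  |    -22/3 ]
[  0   0   0  118/21  |  -590/21 ]
Back-substitution:
s = (-590/21) / (118/21) = -5
r = (-22/3 - (-4/3)*(-5)) / 7 = -2
q = (34/3 - (2)*(-2) - (-2/3)*(-5)) / -4 = -3
p = (50 - (-6)*(-3) - (-6)*(-2) - (2)*(-5)) / -6 = -5

(-5, -3, -2, -5)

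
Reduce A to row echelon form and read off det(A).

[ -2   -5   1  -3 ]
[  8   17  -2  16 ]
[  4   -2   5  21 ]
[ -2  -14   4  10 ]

det(A) = -24

Forward elimination:
R2 <- R2 - (-4)*R1:  [  0  -3   2   4 ]
R3 <- R3 - (-2)*R1:  [   0  -12    7   15 ]
R4 <- R4 - (1)*R1:  [  0  -9   3  13 ]
R3 <- R3 - (4)*R2:  [  0   0  -1  -1 ]
R4 <- R4 - (3)*R2:  [  0   0  -3   1 ]
R4 <- R4 - (3)*R3:  [ 0  0  0  4 ]
Upper-triangular form:
[ -2  -5   1  -3 ]
[  0  -3   2   4 ]
[  0   0  -1  -1 ]
[  0   0   0   4 ]
det(A) = (-1)^0 * (-2) * (-3) * (-1) * (4) = -24  (0 row swaps -> sign +1)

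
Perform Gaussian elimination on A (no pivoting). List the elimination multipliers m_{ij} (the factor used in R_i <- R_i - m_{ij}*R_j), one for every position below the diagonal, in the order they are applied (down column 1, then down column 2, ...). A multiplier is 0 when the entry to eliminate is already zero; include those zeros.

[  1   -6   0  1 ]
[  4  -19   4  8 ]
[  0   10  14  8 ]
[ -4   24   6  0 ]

Forward elimination:
R2 <- R2 - (4)*R1:  [ 0  5  4  4 ]
R3: entry in column 1 is already 0 -> m_{31} = 0 (no row operation needed)
R4 <- R4 - (-4)*R1:  [ 0  0  6  4 ]
R3 <- R3 - (2)*R2:  [ 0  0  6  0 ]
R4: entry in column 2 is already 0 -> m_{42} = 0 (no row operation needed)
R4 <- R4 - (1)*R3:  [ 0  0  0  4 ]
Multipliers (in order of application): m_{21} = 4, m_{31} = 0, m_{41} = -4, m_{32} = 2, m_{42} = 0, m_{43} = 1

multipliers: 4, 0, -4, 2, 0, 1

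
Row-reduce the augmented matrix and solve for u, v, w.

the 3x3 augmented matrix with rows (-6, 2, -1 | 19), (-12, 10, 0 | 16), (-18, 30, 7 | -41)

(-3, -2, -5)

Forward elimination on [A|b]:
R2 <- R2 - (2)*R1:  [   0    6    2  -22 ]
R3 <- R3 - (3)*R1:  [   0   24   10  -98 ]
R3 <- R3 - (4)*R2:  [   0    0    2  -10 ]
Row echelon form:
[ -6  2  -1  |   19 ]
[  0  6   2  |  -22 ]
[  0  0   2  |  -10 ]
Back-substitution:
w = (-10) / 2 = -5
v = (-22 - (2)*(-5)) / 6 = -2
u = (19 - (2)*(-2) - (-1)*(-5)) / -6 = -3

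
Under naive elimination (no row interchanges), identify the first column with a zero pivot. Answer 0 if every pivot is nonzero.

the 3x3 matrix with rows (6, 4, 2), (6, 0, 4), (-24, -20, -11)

first zero-pivot column = 0

Naive forward elimination:
R2 <- R2 - (1)*R1:  [  0  -4   2 ]
R3 <- R3 - (-4)*R1:  [  0  -4  -3 ]
R3 <- R3 - (1)*R2:  [  0   0  -5 ]
All pivots nonzero; naive elimination completes without hitting a zero pivot.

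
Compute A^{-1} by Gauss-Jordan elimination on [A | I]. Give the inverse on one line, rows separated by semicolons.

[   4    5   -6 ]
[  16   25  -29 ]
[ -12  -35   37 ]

inverse = [9/2 -5/4 -1/4; 61/5 -19/5 -1; 13 -4 -1]

Gauss-Jordan on [A | I]:
R1 <- (1/4)*R1:  [    1   5/4  -3/2  |   1/4     0     0 ]
R2 <- R2 - (16)*R1:  [  0   5  -5  |  -4   1   0 ]
R3 <- R3 - (-12)*R1:  [   0  -20   19  |    3    0    1 ]
R2 <- (1/5)*R2:  [    0     1    -1  |  -4/5   1/5     0 ]
R1 <- R1 - (5/4)*R2:  [    1     0  -1/4  |   5/4  -1/4     0 ]
R3 <- R3 - (-20)*R2:  [   0    0   -1  |  -13    4    1 ]
R3 <- (1/-1)*R3:  [  0   0   1  |  13  -4  -1 ]
R1 <- R1 - (-1/4)*R3:  [    1     0     0  |   9/2  -5/4  -1/4 ]
R2 <- R2 - (-1)*R3:  [     0      1      0  |   61/5  -19/5     -1 ]
Right block of [I | A^{-1}] is the inverse:
[  9/2   -5/4  -1/4 ]
[ 61/5  -19/5    -1 ]
[   13     -4    -1 ]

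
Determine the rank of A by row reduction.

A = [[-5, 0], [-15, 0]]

rank(A) = 1

Row reduction:
R2 <- R2 - (3)*R1:  [ 0  0 ]
Row echelon form:
[ -5  0 ]
[  0  0 ]
Nonzero rows / pivot columns: 1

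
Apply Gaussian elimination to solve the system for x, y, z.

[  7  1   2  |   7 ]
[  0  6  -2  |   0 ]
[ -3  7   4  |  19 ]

Forward elimination on [A|b]:
R3 <- R3 - (-3/7)*R1:  [    0  52/7  34/7    22 ]
R3 <- R3 - (26/21)*R2:  [    0     0  22/3    22 ]
Row echelon form:
[ 7  1     2  |   7 ]
[ 0  6    -2  |   0 ]
[ 0  0  22/3  |  22 ]
Back-substitution:
z = (22) / (22/3) = 3
y = (0 - (-2)*(3)) / 6 = 1
x = (7 - (1)*(1) - (2)*(3)) / 7 = 0

(0, 1, 3)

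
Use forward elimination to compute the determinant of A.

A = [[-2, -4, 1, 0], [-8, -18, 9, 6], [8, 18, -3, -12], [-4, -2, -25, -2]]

det(A) = 96

Forward elimination:
R2 <- R2 - (4)*R1:  [  0  -2   5   6 ]
R3 <- R3 - (-4)*R1:  [   0    2    1  -12 ]
R4 <- R4 - (2)*R1:  [   0    6  -27   -2 ]
R3 <- R3 - (-1)*R2:  [  0   0   6  -6 ]
R4 <- R4 - (-3)*R2:  [   0    0  -12   16 ]
R4 <- R4 - (-2)*R3:  [ 0  0  0  4 ]
Upper-triangular form:
[ -2  -4  1   0 ]
[  0  -2  5   6 ]
[  0   0  6  -6 ]
[  0   0  0   4 ]
det(A) = (-1)^0 * (-2) * (-2) * (6) * (4) = 96  (0 row swaps -> sign +1)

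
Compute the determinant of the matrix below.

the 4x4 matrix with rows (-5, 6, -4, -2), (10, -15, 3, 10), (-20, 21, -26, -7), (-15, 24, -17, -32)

det(A) = -75

Forward elimination:
R2 <- R2 - (-2)*R1:  [  0  -3  -5   6 ]
R3 <- R3 - (4)*R1:  [   0   -3  -10    1 ]
R4 <- R4 - (3)*R1:  [   0    6   -5  -26 ]
R3 <- R3 - (1)*R2:  [  0   0  -5  -5 ]
R4 <- R4 - (-2)*R2:  [   0    0  -15  -14 ]
R4 <- R4 - (3)*R3:  [ 0  0  0  1 ]
Upper-triangular form:
[ -5   6  -4  -2 ]
[  0  -3  -5   6 ]
[  0   0  -5  -5 ]
[  0   0   0   1 ]
det(A) = (-1)^0 * (-5) * (-3) * (-5) * (1) = -75  (0 row swaps -> sign +1)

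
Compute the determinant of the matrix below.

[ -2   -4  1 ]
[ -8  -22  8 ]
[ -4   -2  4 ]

Forward elimination:
R2 <- R2 - (4)*R1:  [  0  -6   4 ]
R3 <- R3 - (2)*R1:  [ 0  6  2 ]
R3 <- R3 - (-1)*R2:  [ 0  0  6 ]
Upper-triangular form:
[ -2  -4  1 ]
[  0  -6  4 ]
[  0   0  6 ]
det(A) = (-1)^0 * (-2) * (-6) * (6) = 72  (0 row swaps -> sign +1)

det(A) = 72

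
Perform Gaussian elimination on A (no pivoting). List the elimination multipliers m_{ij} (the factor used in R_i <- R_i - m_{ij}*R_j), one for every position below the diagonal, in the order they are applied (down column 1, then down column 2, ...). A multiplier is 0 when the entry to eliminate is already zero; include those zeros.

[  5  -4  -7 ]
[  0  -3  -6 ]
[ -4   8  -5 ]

multipliers: 0, -4/5, -8/5

Forward elimination:
R2: entry in column 1 is already 0 -> m_{21} = 0 (no row operation needed)
R3 <- R3 - (-4/5)*R1:  [     0   24/5  -53/5 ]
R3 <- R3 - (-8/5)*R2:  [      0       0  -101/5 ]
Multipliers (in order of application): m_{21} = 0, m_{31} = -4/5, m_{32} = -8/5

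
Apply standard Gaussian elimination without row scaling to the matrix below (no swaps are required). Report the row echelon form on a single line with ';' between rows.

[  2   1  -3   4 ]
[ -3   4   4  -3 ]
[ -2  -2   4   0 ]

REF = [2 1 -3 4; 0 11/2 -1/2 3; 0 0 10/11 50/11]

Forward elimination:
R2 <- R2 - (-3/2)*R1:  [    0  11/2  -1/2     3 ]
R3 <- R3 - (-1)*R1:  [  0  -1   1   4 ]
R3 <- R3 - (-2/11)*R2:  [     0      0  10/11  50/11 ]
Row echelon form:
[ 2     1     -3      4 ]
[ 0  11/2   -1/2      3 ]
[ 0     0  10/11  50/11 ]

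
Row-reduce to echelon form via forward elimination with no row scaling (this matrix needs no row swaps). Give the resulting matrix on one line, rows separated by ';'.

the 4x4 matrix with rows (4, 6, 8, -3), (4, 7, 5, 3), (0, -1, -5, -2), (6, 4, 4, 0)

Forward elimination:
R2 <- R2 - (1)*R1:  [  0   1  -3   6 ]
R4 <- R4 - (3/2)*R1:  [   0   -5   -8  9/2 ]
R3 <- R3 - (-1)*R2:  [  0   0  -8   4 ]
R4 <- R4 - (-5)*R2:  [    0     0   -23  69/2 ]
R4 <- R4 - (23/8)*R3:  [  0   0   0  23 ]
Row echelon form:
[ 4  6   8  -3 ]
[ 0  1  -3   6 ]
[ 0  0  -8   4 ]
[ 0  0   0  23 ]

REF = [4 6 8 -3; 0 1 -3 6; 0 0 -8 4; 0 0 0 23]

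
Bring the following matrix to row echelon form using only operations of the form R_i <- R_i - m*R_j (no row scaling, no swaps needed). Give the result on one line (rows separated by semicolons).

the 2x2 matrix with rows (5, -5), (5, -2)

Forward elimination:
R2 <- R2 - (1)*R1:  [ 0  3 ]
Row echelon form:
[ 5  -5 ]
[ 0   3 ]

REF = [5 -5; 0 3]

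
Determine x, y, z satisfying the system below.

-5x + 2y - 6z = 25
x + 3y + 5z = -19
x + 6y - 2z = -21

(-5, -3, -1)

Forward elimination on [A|b]:
R2 <- R2 - (-1/5)*R1:  [    0  17/5  19/5   -14 ]
R3 <- R3 - (-1/5)*R1:  [     0   32/5  -16/5    -16 ]
R3 <- R3 - (32/17)*R2:  [       0        0  -176/17   176/17 ]
Row echelon form:
[ -5     2       -6  |      25 ]
[  0  17/5     19/5  |     -14 ]
[  0     0  -176/17  |  176/17 ]
Back-substitution:
z = (176/17) / (-176/17) = -1
y = (-14 - (19/5)*(-1)) / (17/5) = -3
x = (25 - (2)*(-3) - (-6)*(-1)) / -5 = -5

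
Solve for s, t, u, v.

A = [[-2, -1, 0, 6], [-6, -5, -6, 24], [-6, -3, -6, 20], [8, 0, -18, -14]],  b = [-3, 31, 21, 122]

Forward elimination on [A|b]:
R2 <- R2 - (3)*R1:  [  0  -2  -6   6  40 ]
R3 <- R3 - (3)*R1:  [  0   0  -6   2  30 ]
R4 <- R4 - (-4)*R1:  [   0   -4  -18   10  110 ]
R4 <- R4 - (2)*R2:  [  0   0  -6  -2  30 ]
R4 <- R4 - (1)*R3:  [  0   0   0  -4   0 ]
Row echelon form:
[ -2  -1   0   6  |  -3 ]
[  0  -2  -6   6  |  40 ]
[  0   0  -6   2  |  30 ]
[  0   0   0  -4  |   0 ]
Back-substitution:
v = (0) / -4 = 0
u = (30 - (2)*(0)) / -6 = -5
t = (40 - (-6)*(-5) - (6)*(0)) / -2 = -5
s = (-3 - (-1)*(-5) - (6)*(0)) / -2 = 4

(4, -5, -5, 0)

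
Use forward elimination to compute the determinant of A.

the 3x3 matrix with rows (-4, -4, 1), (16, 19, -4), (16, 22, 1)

det(A) = -60

Forward elimination:
R2 <- R2 - (-4)*R1:  [ 0  3  0 ]
R3 <- R3 - (-4)*R1:  [ 0  6  5 ]
R3 <- R3 - (2)*R2:  [ 0  0  5 ]
Upper-triangular form:
[ -4  -4  1 ]
[  0   3  0 ]
[  0   0  5 ]
det(A) = (-1)^0 * (-4) * (3) * (5) = -60  (0 row swaps -> sign +1)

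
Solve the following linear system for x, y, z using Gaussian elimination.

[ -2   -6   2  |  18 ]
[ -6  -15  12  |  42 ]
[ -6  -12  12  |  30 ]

Forward elimination on [A|b]:
R2 <- R2 - (3)*R1:  [   0    3    6  -12 ]
R3 <- R3 - (3)*R1:  [   0    6    6  -24 ]
R3 <- R3 - (2)*R2:  [  0   0  -6   0 ]
Row echelon form:
[ -2  -6   2  |   18 ]
[  0   3   6  |  -12 ]
[  0   0  -6  |    0 ]
Back-substitution:
z = (0) / -6 = 0
y = (-12 - (6)*(0)) / 3 = -4
x = (18 - (-6)*(-4) - (2)*(0)) / -2 = 3

(3, -4, 0)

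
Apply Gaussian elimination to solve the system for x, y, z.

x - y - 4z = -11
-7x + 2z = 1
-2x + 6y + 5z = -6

(1, -4, 4)

Forward elimination on [A|b]:
R2 <- R2 - (-7)*R1:  [   0   -7  -26  -76 ]
R3 <- R3 - (-2)*R1:  [   0    4   -3  -28 ]
R3 <- R3 - (-4/7)*R2:  [      0       0  -125/7  -500/7 ]
Row echelon form:
[ 1  -1      -4  |     -11 ]
[ 0  -7     -26  |     -76 ]
[ 0   0  -125/7  |  -500/7 ]
Back-substitution:
z = (-500/7) / (-125/7) = 4
y = (-76 - (-26)*(4)) / -7 = -4
x = (-11 - (-1)*(-4) - (-4)*(4)) / 1 = 1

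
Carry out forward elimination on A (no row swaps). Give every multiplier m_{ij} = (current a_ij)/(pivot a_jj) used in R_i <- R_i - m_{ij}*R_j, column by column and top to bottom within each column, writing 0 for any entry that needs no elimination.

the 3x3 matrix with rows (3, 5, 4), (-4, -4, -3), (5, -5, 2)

multipliers: -4/3, 5/3, -5

Forward elimination:
R2 <- R2 - (-4/3)*R1:  [   0  8/3  7/3 ]
R3 <- R3 - (5/3)*R1:  [     0  -40/3  -14/3 ]
R3 <- R3 - (-5)*R2:  [ 0  0  7 ]
Multipliers (in order of application): m_{21} = -4/3, m_{31} = 5/3, m_{32} = -5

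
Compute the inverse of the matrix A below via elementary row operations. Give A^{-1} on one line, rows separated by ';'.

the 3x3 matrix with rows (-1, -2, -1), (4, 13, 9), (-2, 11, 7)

Gauss-Jordan on [A | I]:
R1 <- (1/-1)*R1:  [  1   2   1  |  -1   0   0 ]
R2 <- R2 - (4)*R1:  [ 0  5  5  |  4  1  0 ]
R3 <- R3 - (-2)*R1:  [  0  15   9  |  -2   0   1 ]
R2 <- (1/5)*R2:  [   0    1    1  |  4/5  1/5    0 ]
R1 <- R1 - (2)*R2:  [     1      0     -1  |  -13/5   -2/5      0 ]
R3 <- R3 - (15)*R2:  [   0    0   -6  |  -14   -3    1 ]
R3 <- (1/-6)*R3:  [    0     0     1  |   7/3   1/2  -1/6 ]
R1 <- R1 - (-1)*R3:  [     1      0      0  |  -4/15   1/10   -1/6 ]
R2 <- R2 - (1)*R3:  [      0       1       0  |  -23/15   -3/10     1/6 ]
Right block of [I | A^{-1}] is the inverse:
[  -4/15   1/10  -1/6 ]
[ -23/15  -3/10   1/6 ]
[    7/3    1/2  -1/6 ]

inverse = [-4/15 1/10 -1/6; -23/15 -3/10 1/6; 7/3 1/2 -1/6]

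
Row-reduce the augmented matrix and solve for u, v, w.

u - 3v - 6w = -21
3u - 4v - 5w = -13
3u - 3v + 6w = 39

(0, -3, 5)

Forward elimination on [A|b]:
R2 <- R2 - (3)*R1:  [  0   5  13  50 ]
R3 <- R3 - (3)*R1:  [   0    6   24  102 ]
R3 <- R3 - (6/5)*R2:  [    0     0  42/5    42 ]
Row echelon form:
[ 1  -3    -6  |  -21 ]
[ 0   5    13  |   50 ]
[ 0   0  42/5  |   42 ]
Back-substitution:
w = (42) / (42/5) = 5
v = (50 - (13)*(5)) / 5 = -3
u = (-21 - (-3)*(-3) - (-6)*(5)) / 1 = 0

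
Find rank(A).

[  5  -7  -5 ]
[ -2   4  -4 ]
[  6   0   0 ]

Row reduction:
R2 <- R2 - (-2/5)*R1:  [   0  6/5   -6 ]
R3 <- R3 - (6/5)*R1:  [    0  42/5     6 ]
R3 <- R3 - (7)*R2:  [  0   0  48 ]
Row echelon form:
[ 5   -7  -5 ]
[ 0  6/5  -6 ]
[ 0    0  48 ]
Nonzero rows / pivot columns: 3

rank(A) = 3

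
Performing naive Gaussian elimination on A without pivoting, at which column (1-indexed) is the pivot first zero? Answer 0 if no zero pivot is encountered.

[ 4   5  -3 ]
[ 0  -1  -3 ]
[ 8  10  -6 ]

first zero-pivot column = 3

Naive forward elimination:
R3 <- R3 - (2)*R1:  [ 0  0  0 ]
Matrix at this point:
[ 4   5  -3 ]
[ 0  -1  -3 ]
[ 0   0   0 ]
Pivot entry (3,3) in the last row is zero and there are no rows below to swap with -> zero pivot in column 3 (A is singular).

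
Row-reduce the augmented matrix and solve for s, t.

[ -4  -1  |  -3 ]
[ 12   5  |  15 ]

(0, 3)

Forward elimination on [A|b]:
R2 <- R2 - (-3)*R1:  [ 0  2  6 ]
Row echelon form:
[ -4  -1  |  -3 ]
[  0   2  |   6 ]
Back-substitution:
t = (6) / 2 = 3
s = (-3 - (-1)*(3)) / -4 = 0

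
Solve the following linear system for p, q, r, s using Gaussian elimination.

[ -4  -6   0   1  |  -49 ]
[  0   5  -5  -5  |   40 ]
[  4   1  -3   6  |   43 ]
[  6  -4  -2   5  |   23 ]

(5, 5, -4, 1)

Forward elimination on [A|b]:
R3 <- R3 - (-1)*R1:  [  0  -5  -3   7  -6 ]
R4 <- R4 - (-3/2)*R1:  [      0     -13      -2    13/2  -101/2 ]
R3 <- R3 - (-1)*R2:  [  0   0  -8   2  34 ]
R4 <- R4 - (-13/5)*R2:  [     0      0    -15  -13/2  107/2 ]
R4 <- R4 - (15/8)*R3:  [     0      0      0  -41/4  -41/4 ]
Row echelon form:
[ -4  -6   0      1  |    -49 ]
[  0   5  -5     -5  |     40 ]
[  0   0  -8      2  |     34 ]
[  0   0   0  -41/4  |  -41/4 ]
Back-substitution:
s = (-41/4) / (-41/4) = 1
r = (34 - (2)*(1)) / -8 = -4
q = (40 - (-5)*(-4) - (-5)*(1)) / 5 = 5
p = (-49 - (-6)*(5) - (1)*(1)) / -4 = 5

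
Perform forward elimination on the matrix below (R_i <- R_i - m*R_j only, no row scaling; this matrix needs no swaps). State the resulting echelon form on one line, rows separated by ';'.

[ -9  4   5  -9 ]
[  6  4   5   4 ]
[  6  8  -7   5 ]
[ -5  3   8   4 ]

Forward elimination:
R2 <- R2 - (-2/3)*R1:  [    0  20/3  25/3    -2 ]
R3 <- R3 - (-2/3)*R1:  [     0   32/3  -11/3     -1 ]
R4 <- R4 - (5/9)*R1:  [    0   7/9  47/9     9 ]
R3 <- R3 - (8/5)*R2:  [    0     0   -17  11/5 ]
R4 <- R4 - (7/60)*R2:  [      0       0    17/4  277/30 ]
R4 <- R4 - (-1/4)*R3:  [      0       0       0  587/60 ]
Row echelon form:
[ -9     4     5      -9 ]
[  0  20/3  25/3      -2 ]
[  0     0   -17    11/5 ]
[  0     0     0  587/60 ]

REF = [-9 4 5 -9; 0 20/3 25/3 -2; 0 0 -17 11/5; 0 0 0 587/60]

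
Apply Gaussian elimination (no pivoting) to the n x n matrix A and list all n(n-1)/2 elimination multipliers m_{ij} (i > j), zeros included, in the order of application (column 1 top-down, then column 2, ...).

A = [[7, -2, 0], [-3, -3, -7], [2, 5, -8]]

multipliers: -3/7, 2/7, -13/9

Forward elimination:
R2 <- R2 - (-3/7)*R1:  [     0  -27/7     -7 ]
R3 <- R3 - (2/7)*R1:  [    0  39/7    -8 ]
R3 <- R3 - (-13/9)*R2:  [      0       0  -163/9 ]
Multipliers (in order of application): m_{21} = -3/7, m_{31} = 2/7, m_{32} = -13/9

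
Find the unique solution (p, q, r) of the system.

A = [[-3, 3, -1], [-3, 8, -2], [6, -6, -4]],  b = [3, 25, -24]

(3, 5, 3)

Forward elimination on [A|b]:
R2 <- R2 - (1)*R1:  [  0   5  -1  22 ]
R3 <- R3 - (-2)*R1:  [   0    0   -6  -18 ]
Row echelon form:
[ -3  3  -1  |    3 ]
[  0  5  -1  |   22 ]
[  0  0  -6  |  -18 ]
Back-substitution:
r = (-18) / -6 = 3
q = (22 - (-1)*(3)) / 5 = 5
p = (3 - (3)*(5) - (-1)*(3)) / -3 = 3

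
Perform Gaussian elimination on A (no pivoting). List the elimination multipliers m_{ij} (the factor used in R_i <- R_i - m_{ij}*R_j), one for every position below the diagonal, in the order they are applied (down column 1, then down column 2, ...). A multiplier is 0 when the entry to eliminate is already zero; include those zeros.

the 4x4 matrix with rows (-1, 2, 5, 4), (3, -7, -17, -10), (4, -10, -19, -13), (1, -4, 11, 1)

Forward elimination:
R2 <- R2 - (-3)*R1:  [  0  -1  -2   2 ]
R3 <- R3 - (-4)*R1:  [  0  -2   1   3 ]
R4 <- R4 - (-1)*R1:  [  0  -2  16   5 ]
R3 <- R3 - (2)*R2:  [  0   0   5  -1 ]
R4 <- R4 - (2)*R2:  [  0   0  20   1 ]
R4 <- R4 - (4)*R3:  [ 0  0  0  5 ]
Multipliers (in order of application): m_{21} = -3, m_{31} = -4, m_{41} = -1, m_{32} = 2, m_{42} = 2, m_{43} = 4

multipliers: -3, -4, -1, 2, 2, 4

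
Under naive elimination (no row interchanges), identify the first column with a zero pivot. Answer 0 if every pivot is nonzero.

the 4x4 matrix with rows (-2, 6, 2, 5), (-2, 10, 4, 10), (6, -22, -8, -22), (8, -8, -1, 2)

first zero-pivot column = 3

Naive forward elimination:
R2 <- R2 - (1)*R1:  [ 0  4  2  5 ]
R3 <- R3 - (-3)*R1:  [  0  -4  -2  -7 ]
R4 <- R4 - (-4)*R1:  [  0  16   7  22 ]
R3 <- R3 - (-1)*R2:  [  0   0   0  -2 ]
R4 <- R4 - (4)*R2:  [  0   0  -1   2 ]
Matrix at this point:
[ -2  6   2   5 ]
[  0  4   2   5 ]
[  0  0   0  -2 ]
[  0  0  -1   2 ]
Pivot entry (3,3) is zero but row 4 has -1 in column 3 -> naive elimination stops; a row interchange (e.g. R3 <-> R4) would be required here.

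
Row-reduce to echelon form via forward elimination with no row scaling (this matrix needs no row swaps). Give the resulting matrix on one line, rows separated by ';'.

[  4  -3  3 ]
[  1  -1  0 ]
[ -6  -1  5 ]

Forward elimination:
R2 <- R2 - (1/4)*R1:  [    0  -1/4  -3/4 ]
R3 <- R3 - (-3/2)*R1:  [     0  -11/2   19/2 ]
R3 <- R3 - (22)*R2:  [  0   0  26 ]
Row echelon form:
[ 4    -3     3 ]
[ 0  -1/4  -3/4 ]
[ 0     0    26 ]

REF = [4 -3 3; 0 -1/4 -3/4; 0 0 26]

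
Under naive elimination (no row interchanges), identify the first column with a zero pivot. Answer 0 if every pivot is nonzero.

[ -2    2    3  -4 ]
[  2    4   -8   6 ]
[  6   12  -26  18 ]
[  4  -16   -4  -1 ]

Naive forward elimination:
R2 <- R2 - (-1)*R1:  [  0   6  -5   2 ]
R3 <- R3 - (-3)*R1:  [   0   18  -17    6 ]
R4 <- R4 - (-2)*R1:  [   0  -12    2   -9 ]
R3 <- R3 - (3)*R2:  [  0   0  -2   0 ]
R4 <- R4 - (-2)*R2:  [  0   0  -8  -5 ]
R4 <- R4 - (4)*R3:  [  0   0   0  -5 ]
All pivots nonzero; naive elimination completes without hitting a zero pivot.

first zero-pivot column = 0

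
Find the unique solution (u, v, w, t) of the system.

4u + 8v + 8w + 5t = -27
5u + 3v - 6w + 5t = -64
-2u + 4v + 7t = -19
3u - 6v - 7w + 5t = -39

Forward elimination on [A|b]:
R2 <- R2 - (5/4)*R1:  [      0      -7     -16    -5/4  -121/4 ]
R3 <- R3 - (-1/2)*R1:  [     0      8      4   19/2  -65/2 ]
R4 <- R4 - (3/4)*R1:  [     0    -12    -13    5/4  -75/4 ]
R3 <- R3 - (-8/7)*R2:  [       0        0   -100/7   113/14  -939/14 ]
R4 <- R4 - (12/7)*R2:  [      0       0   101/7   95/28  927/28 ]
R4 <- R4 - (-101/100)*R3:  [         0          0          0   2309/200  -6927/200 ]
Row echelon form:
[ 4   8       8         5  |        -27 ]
[ 0  -7     -16      -5/4  |     -121/4 ]
[ 0   0  -100/7    113/14  |    -939/14 ]
[ 0   0       0  2309/200  |  -6927/200 ]
Back-substitution:
t = (-6927/200) / (2309/200) = -3
w = (-939/14 - (113/14)*(-3)) / (-100/7) = 3
v = (-121/4 - (-16)*(3) - (-5/4)*(-3)) / -7 = -2
u = (-27 - (8)*(-2) - (8)*(3) - (5)*(-3)) / 4 = -5

(-5, -2, 3, -3)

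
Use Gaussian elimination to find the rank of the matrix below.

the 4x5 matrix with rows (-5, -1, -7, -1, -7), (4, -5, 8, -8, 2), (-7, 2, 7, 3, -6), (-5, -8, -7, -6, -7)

rank(A) = 4

Row reduction:
R2 <- R2 - (-4/5)*R1:  [     0  -29/5   12/5  -44/5  -18/5 ]
R3 <- R3 - (7/5)*R1:  [    0  17/5  84/5  22/5  19/5 ]
R4 <- R4 - (1)*R1:  [  0  -7   0  -5   0 ]
R3 <- R3 - (-17/29)*R2:  [      0       0  528/29  -22/29   49/29 ]
R4 <- R4 - (35/29)*R2:  [      0       0  -84/29  163/29  126/29 ]
R4 <- R4 - (-7/44)*R3:  [      0       0       0    11/2  203/44 ]
Row echelon form:
[ -5     -1      -7      -1      -7 ]
[  0  -29/5    12/5   -44/5   -18/5 ]
[  0      0  528/29  -22/29   49/29 ]
[  0      0       0    11/2  203/44 ]
Nonzero rows / pivot columns: 4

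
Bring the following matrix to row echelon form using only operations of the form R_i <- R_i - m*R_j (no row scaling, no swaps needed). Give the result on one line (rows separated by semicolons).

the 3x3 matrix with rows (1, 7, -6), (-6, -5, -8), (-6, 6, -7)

Forward elimination:
R2 <- R2 - (-6)*R1:  [   0   37  -44 ]
R3 <- R3 - (-6)*R1:  [   0   48  -43 ]
R3 <- R3 - (48/37)*R2:  [      0       0  521/37 ]
Row echelon form:
[ 1   7      -6 ]
[ 0  37     -44 ]
[ 0   0  521/37 ]

REF = [1 7 -6; 0 37 -44; 0 0 521/37]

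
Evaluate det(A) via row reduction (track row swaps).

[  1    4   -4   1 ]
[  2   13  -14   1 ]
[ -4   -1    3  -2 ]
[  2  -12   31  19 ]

det(A) = -50

Forward elimination:
R2 <- R2 - (2)*R1:  [  0   5  -6  -1 ]
R3 <- R3 - (-4)*R1:  [   0   15  -13    2 ]
R4 <- R4 - (2)*R1:  [   0  -20   39   17 ]
R3 <- R3 - (3)*R2:  [ 0  0  5  5 ]
R4 <- R4 - (-4)*R2:  [  0   0  15  13 ]
R4 <- R4 - (3)*R3:  [  0   0   0  -2 ]
Upper-triangular form:
[ 1  4  -4   1 ]
[ 0  5  -6  -1 ]
[ 0  0   5   5 ]
[ 0  0   0  -2 ]
det(A) = (-1)^0 * (1) * (5) * (5) * (-2) = -50  (0 row swaps -> sign +1)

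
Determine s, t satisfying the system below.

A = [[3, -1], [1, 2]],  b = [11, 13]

Forward elimination on [A|b]:
R2 <- R2 - (1/3)*R1:  [    0   7/3  28/3 ]
Row echelon form:
[ 3   -1  |    11 ]
[ 0  7/3  |  28/3 ]
Back-substitution:
t = (28/3) / (7/3) = 4
s = (11 - (-1)*(4)) / 3 = 5

(5, 4)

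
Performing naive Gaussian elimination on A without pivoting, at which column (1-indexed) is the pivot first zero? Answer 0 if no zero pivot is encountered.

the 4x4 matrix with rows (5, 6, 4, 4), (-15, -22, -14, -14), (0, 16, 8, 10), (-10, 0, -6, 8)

Naive forward elimination:
R2 <- R2 - (-3)*R1:  [  0  -4  -2  -2 ]
R4 <- R4 - (-2)*R1:  [  0  12   2  16 ]
R3 <- R3 - (-4)*R2:  [ 0  0  0  2 ]
R4 <- R4 - (-3)*R2:  [  0   0  -4  10 ]
Matrix at this point:
[ 5   6   4   4 ]
[ 0  -4  -2  -2 ]
[ 0   0   0   2 ]
[ 0   0  -4  10 ]
Pivot entry (3,3) is zero but row 4 has -4 in column 3 -> naive elimination stops; a row interchange (e.g. R3 <-> R4) would be required here.

first zero-pivot column = 3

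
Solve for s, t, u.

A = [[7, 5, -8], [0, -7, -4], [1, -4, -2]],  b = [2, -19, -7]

Forward elimination on [A|b]:
R3 <- R3 - (1/7)*R1:  [     0  -33/7   -6/7  -51/7 ]
R3 <- R3 - (33/49)*R2:  [      0       0   90/49  270/49 ]
Row echelon form:
[ 7   5     -8  |       2 ]
[ 0  -7     -4  |     -19 ]
[ 0   0  90/49  |  270/49 ]
Back-substitution:
u = (270/49) / (90/49) = 3
t = (-19 - (-4)*(3)) / -7 = 1
s = (2 - (5)*(1) - (-8)*(3)) / 7 = 3

(3, 1, 3)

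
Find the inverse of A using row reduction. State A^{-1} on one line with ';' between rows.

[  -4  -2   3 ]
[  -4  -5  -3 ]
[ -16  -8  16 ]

Gauss-Jordan on [A | I]:
R1 <- (1/-4)*R1:  [    1   1/2  -3/4  |  -1/4     0     0 ]
R2 <- R2 - (-4)*R1:  [  0  -3  -6  |  -1   1   0 ]
R3 <- R3 - (-16)*R1:  [  0   0   4  |  -4   0   1 ]
R2 <- (1/-3)*R2:  [    0     1     2  |   1/3  -1/3     0 ]
R1 <- R1 - (1/2)*R2:  [     1      0   -7/4  |  -5/12    1/6      0 ]
R3 <- (1/4)*R3:  [   0    0    1  |   -1    0  1/4 ]
R1 <- R1 - (-7/4)*R3:  [     1      0      0  |  -13/6    1/6   7/16 ]
R2 <- R2 - (2)*R3:  [    0     1     0  |   7/3  -1/3  -1/2 ]
Right block of [I | A^{-1}] is the inverse:
[ -13/6   1/6  7/16 ]
[   7/3  -1/3  -1/2 ]
[    -1     0   1/4 ]

inverse = [-13/6 1/6 7/16; 7/3 -1/3 -1/2; -1 0 1/4]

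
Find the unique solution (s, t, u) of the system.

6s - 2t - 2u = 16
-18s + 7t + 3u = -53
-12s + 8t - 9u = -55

(5, 4, 3)

Forward elimination on [A|b]:
R2 <- R2 - (-3)*R1:  [  0   1  -3  -5 ]
R3 <- R3 - (-2)*R1:  [   0    4  -13  -23 ]
R3 <- R3 - (4)*R2:  [  0   0  -1  -3 ]
Row echelon form:
[ 6  -2  -2  |  16 ]
[ 0   1  -3  |  -5 ]
[ 0   0  -1  |  -3 ]
Back-substitution:
u = (-3) / -1 = 3
t = (-5 - (-3)*(3)) / 1 = 4
s = (16 - (-2)*(4) - (-2)*(3)) / 6 = 5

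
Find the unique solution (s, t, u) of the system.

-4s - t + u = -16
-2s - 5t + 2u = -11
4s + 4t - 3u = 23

Forward elimination on [A|b]:
R2 <- R2 - (1/2)*R1:  [    0  -9/2   3/2    -3 ]
R3 <- R3 - (-1)*R1:  [  0   3  -2   7 ]
R3 <- R3 - (-2/3)*R2:  [  0   0  -1   5 ]
Row echelon form:
[ -4    -1    1  |  -16 ]
[  0  -9/2  3/2  |   -3 ]
[  0     0   -1  |    5 ]
Back-substitution:
u = (5) / -1 = -5
t = (-3 - (3/2)*(-5)) / (-9/2) = -1
s = (-16 - (-1)*(-1) - (1)*(-5)) / -4 = 3

(3, -1, -5)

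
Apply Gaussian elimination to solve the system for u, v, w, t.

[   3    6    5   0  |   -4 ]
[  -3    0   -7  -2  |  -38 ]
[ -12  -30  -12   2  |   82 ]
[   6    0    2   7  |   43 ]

Forward elimination on [A|b]:
R2 <- R2 - (-1)*R1:  [   0    6   -2   -2  -42 ]
R3 <- R3 - (-4)*R1:  [  0  -6   8   2  66 ]
R4 <- R4 - (2)*R1:  [   0  -12   -8    7   51 ]
R3 <- R3 - (-1)*R2:  [  0   0   6   0  24 ]
R4 <- R4 - (-2)*R2:  [   0    0  -12    3  -33 ]
R4 <- R4 - (-2)*R3:  [  0   0   0   3  15 ]
Row echelon form:
[ 3  6   5   0  |   -4 ]
[ 0  6  -2  -2  |  -42 ]
[ 0  0   6   0  |   24 ]
[ 0  0   0   3  |   15 ]
Back-substitution:
t = (15) / 3 = 5
w = (24) / 6 = 4
v = (-42 - (-2)*(4) - (-2)*(5)) / 6 = -4
u = (-4 - (6)*(-4) - (5)*(4)) / 3 = 0

(0, -4, 4, 5)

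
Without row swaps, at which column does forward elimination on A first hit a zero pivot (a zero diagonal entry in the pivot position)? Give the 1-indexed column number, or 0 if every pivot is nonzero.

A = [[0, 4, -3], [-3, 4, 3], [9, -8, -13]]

first zero-pivot column = 1

Naive forward elimination:
Pivot entry (1,1) is zero but row 2 has -3 in column 1 -> naive elimination stops; a row interchange (e.g. R1 <-> R2) would be required here.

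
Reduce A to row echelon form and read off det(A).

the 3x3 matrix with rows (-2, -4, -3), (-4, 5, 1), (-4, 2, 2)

det(A) = -68

Forward elimination:
R2 <- R2 - (2)*R1:  [  0  13   7 ]
R3 <- R3 - (2)*R1:  [  0  10   8 ]
R3 <- R3 - (10/13)*R2:  [     0      0  34/13 ]
Upper-triangular form:
[ -2  -4     -3 ]
[  0  13      7 ]
[  0   0  34/13 ]
det(A) = (-1)^0 * (-2) * (13) * (34/13) = -68  (0 row swaps -> sign +1)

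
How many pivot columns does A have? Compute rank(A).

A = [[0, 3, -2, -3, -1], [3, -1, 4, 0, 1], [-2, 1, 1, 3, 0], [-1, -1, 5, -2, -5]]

Row reduction:
R1 <-> R2   (pivot in column 1 was zero)
[  3  -1   4   0   1 ]
[  0   3  -2  -3  -1 ]
[ -2   1   1   3   0 ]
[ -1  -1   5  -2  -5 ]
R3 <- R3 - (-2/3)*R1:  [    0   1/3  11/3     3   2/3 ]
R4 <- R4 - (-1/3)*R1:  [     0   -4/3   19/3     -2  -14/3 ]
R3 <- R3 - (1/9)*R2:  [    0     0  35/9  10/3   7/9 ]
R4 <- R4 - (-4/9)*R2:  [     0      0   49/9  -10/3  -46/9 ]
R4 <- R4 - (7/5)*R3:  [     0      0      0     -8  -31/5 ]
Row echelon form:
[ 3  -1     4     0      1 ]
[ 0   3    -2    -3     -1 ]
[ 0   0  35/9  10/3    7/9 ]
[ 0   0     0    -8  -31/5 ]
Nonzero rows / pivot columns: 4

rank(A) = 4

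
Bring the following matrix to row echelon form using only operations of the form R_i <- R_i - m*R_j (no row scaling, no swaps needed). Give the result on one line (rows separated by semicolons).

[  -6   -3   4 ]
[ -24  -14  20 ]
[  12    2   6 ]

REF = [-6 -3 4; 0 -2 4; 0 0 6]

Forward elimination:
R2 <- R2 - (4)*R1:  [  0  -2   4 ]
R3 <- R3 - (-2)*R1:  [  0  -4  14 ]
R3 <- R3 - (2)*R2:  [ 0  0  6 ]
Row echelon form:
[ -6  -3  4 ]
[  0  -2  4 ]
[  0   0  6 ]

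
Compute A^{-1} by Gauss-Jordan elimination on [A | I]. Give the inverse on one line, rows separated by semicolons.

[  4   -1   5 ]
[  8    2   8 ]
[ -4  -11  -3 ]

inverse = [-41/32 29/32 9/32; 1/8 -1/8 -1/8; 5/4 -3/4 -1/4]

Gauss-Jordan on [A | I]:
R1 <- (1/4)*R1:  [    1  -1/4   5/4  |   1/4     0     0 ]
R2 <- R2 - (8)*R1:  [  0   4  -2  |  -2   1   0 ]
R3 <- R3 - (-4)*R1:  [   0  -12    2  |    1    0    1 ]
R2 <- (1/4)*R2:  [    0     1  -1/2  |  -1/2   1/4     0 ]
R1 <- R1 - (-1/4)*R2:  [    1     0   9/8  |   1/8  1/16     0 ]
R3 <- R3 - (-12)*R2:  [  0   0  -4  |  -5   3   1 ]
R3 <- (1/-4)*R3:  [    0     0     1  |   5/4  -3/4  -1/4 ]
R1 <- R1 - (9/8)*R3:  [      1       0       0  |  -41/32   29/32    9/32 ]
R2 <- R2 - (-1/2)*R3:  [    0     1     0  |   1/8  -1/8  -1/8 ]
Right block of [I | A^{-1}] is the inverse:
[ -41/32  29/32  9/32 ]
[    1/8   -1/8  -1/8 ]
[    5/4   -3/4  -1/4 ]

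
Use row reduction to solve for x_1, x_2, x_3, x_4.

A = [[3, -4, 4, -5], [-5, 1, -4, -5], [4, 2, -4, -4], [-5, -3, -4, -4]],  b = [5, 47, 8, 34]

(-4, 2, 0, -5)

Forward elimination on [A|b]:
R2 <- R2 - (-5/3)*R1:  [     0  -17/3    8/3  -40/3  166/3 ]
R3 <- R3 - (4/3)*R1:  [     0   22/3  -28/3    8/3    4/3 ]
R4 <- R4 - (-5/3)*R1:  [     0  -29/3    8/3  -37/3  127/3 ]
R3 <- R3 - (-22/17)*R2:  [       0        0  -100/17  -248/17  1240/17 ]
R4 <- R4 - (29/17)*R2:  [       0        0   -32/17   177/17  -885/17 ]
R4 <- R4 - (8/25)*R3:  [      0       0       0  377/25  -377/5 ]
Row echelon form:
[ 3     -4        4       -5  |        5 ]
[ 0  -17/3      8/3    -40/3  |    166/3 ]
[ 0      0  -100/17  -248/17  |  1240/17 ]
[ 0      0        0   377/25  |   -377/5 ]
Back-substitution:
x_4 = (-377/5) / (377/25) = -5
x_3 = (1240/17 - (-248/17)*(-5)) / (-100/17) = 0
x_2 = (166/3 - (8/3)*(0) - (-40/3)*(-5)) / (-17/3) = 2
x_1 = (5 - (-4)*(2) - (4)*(0) - (-5)*(-5)) / 3 = -4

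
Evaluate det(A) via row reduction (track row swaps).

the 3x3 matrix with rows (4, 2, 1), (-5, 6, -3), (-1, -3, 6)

Forward elimination:
R2 <- R2 - (-5/4)*R1:  [    0  17/2  -7/4 ]
R3 <- R3 - (-1/4)*R1:  [    0  -5/2  25/4 ]
R3 <- R3 - (-5/17)*R2:  [      0       0  195/34 ]
Upper-triangular form:
[ 4     2       1 ]
[ 0  17/2    -7/4 ]
[ 0     0  195/34 ]
det(A) = (-1)^0 * (4) * (17/2) * (195/34) = 195  (0 row swaps -> sign +1)

det(A) = 195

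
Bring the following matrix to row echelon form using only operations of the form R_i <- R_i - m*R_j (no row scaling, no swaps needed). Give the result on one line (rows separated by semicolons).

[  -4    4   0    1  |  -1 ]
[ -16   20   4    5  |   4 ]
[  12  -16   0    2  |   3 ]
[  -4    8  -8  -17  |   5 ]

REF = [-4 4 0 1 -1; 0 4 4 1 8; 0 0 4 6 8; 0 0 0 -1 22]

Forward elimination:
R2 <- R2 - (4)*R1:  [ 0  4  4  1  8 ]
R3 <- R3 - (-3)*R1:  [  0  -4   0   5   0 ]
R4 <- R4 - (1)*R1:  [   0    4   -8  -18    6 ]
R3 <- R3 - (-1)*R2:  [ 0  0  4  6  8 ]
R4 <- R4 - (1)*R2:  [   0    0  -12  -19   -2 ]
R4 <- R4 - (-3)*R3:  [  0   0   0  -1  22 ]
Row echelon form:
[ -4  4  0   1  |  -1 ]
[  0  4  4   1  |   8 ]
[  0  0  4   6  |   8 ]
[  0  0  0  -1  |  22 ]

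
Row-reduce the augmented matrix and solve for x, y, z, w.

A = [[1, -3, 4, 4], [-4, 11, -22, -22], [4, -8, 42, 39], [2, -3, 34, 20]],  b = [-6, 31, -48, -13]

Forward elimination on [A|b]:
R2 <- R2 - (-4)*R1:  [  0  -1  -6  -6   7 ]
R3 <- R3 - (4)*R1:  [   0    4   26   23  -24 ]
R4 <- R4 - (2)*R1:  [  0   3  26  12  -1 ]
R3 <- R3 - (-4)*R2:  [  0   0   2  -1   4 ]
R4 <- R4 - (-3)*R2:  [  0   0   8  -6  20 ]
R4 <- R4 - (4)*R3:  [  0   0   0  -2   4 ]
Row echelon form:
[ 1  -3   4   4  |  -6 ]
[ 0  -1  -6  -6  |   7 ]
[ 0   0   2  -1  |   4 ]
[ 0   0   0  -2  |   4 ]
Back-substitution:
w = (4) / -2 = -2
z = (4 - (-1)*(-2)) / 2 = 1
y = (7 - (-6)*(1) - (-6)*(-2)) / -1 = -1
x = (-6 - (-3)*(-1) - (4)*(1) - (4)*(-2)) / 1 = -5

(-5, -1, 1, -2)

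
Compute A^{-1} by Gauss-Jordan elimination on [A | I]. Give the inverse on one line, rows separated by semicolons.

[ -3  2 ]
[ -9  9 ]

inverse = [-1 2/9; -1 1/3]

Gauss-Jordan on [A | I]:
R1 <- (1/-3)*R1:  [    1  -2/3  |  -1/3     0 ]
R2 <- R2 - (-9)*R1:  [  0   3  |  -3   1 ]
R2 <- (1/3)*R2:  [   0    1  |   -1  1/3 ]
R1 <- R1 - (-2/3)*R2:  [   1    0  |   -1  2/9 ]
Right block of [I | A^{-1}] is the inverse:
[ -1  2/9 ]
[ -1  1/3 ]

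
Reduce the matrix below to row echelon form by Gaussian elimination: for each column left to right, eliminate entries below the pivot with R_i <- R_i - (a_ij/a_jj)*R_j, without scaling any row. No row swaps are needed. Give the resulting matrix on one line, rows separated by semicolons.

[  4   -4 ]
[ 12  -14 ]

REF = [4 -4; 0 -2]

Forward elimination:
R2 <- R2 - (3)*R1:  [  0  -2 ]
Row echelon form:
[ 4  -4 ]
[ 0  -2 ]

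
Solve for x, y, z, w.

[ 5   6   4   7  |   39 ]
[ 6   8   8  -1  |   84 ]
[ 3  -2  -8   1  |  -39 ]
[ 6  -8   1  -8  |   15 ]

(3, 3, 5, -2)

Forward elimination on [A|b]:
R2 <- R2 - (6/5)*R1:  [     0    4/5   16/5  -47/5  186/5 ]
R3 <- R3 - (3/5)*R1:  [      0   -28/5   -52/5   -16/5  -312/5 ]
R4 <- R4 - (6/5)*R1:  [      0   -76/5   -19/5   -82/5  -159/5 ]
R3 <- R3 - (-7)*R2:  [   0    0   12  -69  198 ]
R4 <- R4 - (-19)*R2:  [    0     0    57  -195   675 ]
R4 <- R4 - (19/4)*R3:  [      0       0       0   531/4  -531/2 ]
Row echelon form:
[ 5    6     4      7  |      39 ]
[ 0  4/5  16/5  -47/5  |   186/5 ]
[ 0    0    12    -69  |     198 ]
[ 0    0     0  531/4  |  -531/2 ]
Back-substitution:
w = (-531/2) / (531/4) = -2
z = (198 - (-69)*(-2)) / 12 = 5
y = (186/5 - (16/5)*(5) - (-47/5)*(-2)) / (4/5) = 3
x = (39 - (6)*(3) - (4)*(5) - (7)*(-2)) / 5 = 3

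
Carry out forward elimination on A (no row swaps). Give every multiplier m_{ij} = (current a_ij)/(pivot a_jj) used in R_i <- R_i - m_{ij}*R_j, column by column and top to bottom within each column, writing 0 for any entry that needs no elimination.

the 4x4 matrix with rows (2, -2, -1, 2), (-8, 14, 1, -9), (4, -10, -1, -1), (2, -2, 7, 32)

Forward elimination:
R2 <- R2 - (-4)*R1:  [  0   6  -3  -1 ]
R3 <- R3 - (2)*R1:  [  0  -6   1  -5 ]
R4 <- R4 - (1)*R1:  [  0   0   8  30 ]
R3 <- R3 - (-1)*R2:  [  0   0  -2  -6 ]
R4: entry in column 2 is already 0 -> m_{42} = 0 (no row operation needed)
R4 <- R4 - (-4)*R3:  [ 0  0  0  6 ]
Multipliers (in order of application): m_{21} = -4, m_{31} = 2, m_{41} = 1, m_{32} = -1, m_{42} = 0, m_{43} = -4

multipliers: -4, 2, 1, -1, 0, -4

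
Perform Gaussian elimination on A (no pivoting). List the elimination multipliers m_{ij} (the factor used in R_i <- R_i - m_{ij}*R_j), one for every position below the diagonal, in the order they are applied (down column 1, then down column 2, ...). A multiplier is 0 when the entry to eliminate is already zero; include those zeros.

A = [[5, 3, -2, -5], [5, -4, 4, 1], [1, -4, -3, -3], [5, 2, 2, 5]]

Forward elimination:
R2 <- R2 - (1)*R1:  [  0  -7   6   6 ]
R3 <- R3 - (1/5)*R1:  [     0  -23/5  -13/5     -2 ]
R4 <- R4 - (1)*R1:  [  0  -1   4  10 ]
R3 <- R3 - (23/35)*R2:  [       0        0  -229/35  -208/35 ]
R4 <- R4 - (1/7)*R2:  [    0     0  22/7  64/7 ]
R4 <- R4 - (-110/229)*R3:  [        0         0         0  1440/229 ]
Multipliers (in order of application): m_{21} = 1, m_{31} = 1/5, m_{41} = 1, m_{32} = 23/35, m_{42} = 1/7, m_{43} = -110/229

multipliers: 1, 1/5, 1, 23/35, 1/7, -110/229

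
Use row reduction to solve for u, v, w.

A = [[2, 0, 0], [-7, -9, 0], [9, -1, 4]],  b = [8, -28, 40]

Forward elimination on [A|b]:
R2 <- R2 - (-7/2)*R1:  [  0  -9   0   0 ]
R3 <- R3 - (9/2)*R1:  [  0  -1   4   4 ]
R3 <- R3 - (1/9)*R2:  [ 0  0  4  4 ]
Row echelon form:
[ 2   0  0  |  8 ]
[ 0  -9  0  |  0 ]
[ 0   0  4  |  4 ]
Back-substitution:
w = (4) / 4 = 1
v = (0) / -9 = 0
u = (8) / 2 = 4

(4, 0, 1)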